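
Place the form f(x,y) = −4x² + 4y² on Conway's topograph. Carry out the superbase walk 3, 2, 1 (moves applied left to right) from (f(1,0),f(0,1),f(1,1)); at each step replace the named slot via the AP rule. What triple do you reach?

start (-4,4,0) = (f(1,0),f(0,1),f(1,1))
replace slot 3: 2·((-4)+4) − 0 = 0 → (-4,4,0)
replace slot 2: 2·((-4)+0) − 4 = -12 → (-4,-12,0)
replace slot 1: 2·((-12)+0) − (-4) = -20 → (-20,-12,0)

-20,-12,0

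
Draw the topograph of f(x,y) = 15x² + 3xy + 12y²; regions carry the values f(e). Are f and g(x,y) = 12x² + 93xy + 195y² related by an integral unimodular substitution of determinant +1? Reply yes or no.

D₁ = -711, D₂ = -711
f: flip: (15,3,12)→(12,-3,15)
f: reduced (well bottom): (12,-3,15) with a≤c, −a<b≤a
g: translate: b→-3 (≡93 mod 24), so (12,93,195)→(12,-3,15)
g: reduced (well bottom): (12,-3,15) with a≤c, −a<b≤a
reduced forms (12, -3, 15) vs (12, -3, 15) ⇒ equivalent

yes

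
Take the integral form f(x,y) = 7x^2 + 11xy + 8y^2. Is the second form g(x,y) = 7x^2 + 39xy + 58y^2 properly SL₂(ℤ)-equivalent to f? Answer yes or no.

D₁ = -103, D₂ = -103
f: translate: b→-3 (≡11 mod 14), so (7,11,8)→(7,-3,4)
f: flip: (7,-3,4)→(4,3,7)
f: reduced (well bottom): (4,3,7) with a≤c, −a<b≤a
g: translate: b→-3 (≡39 mod 14), so (7,39,58)→(7,-3,4)
g: flip: (7,-3,4)→(4,3,7)
g: reduced (well bottom): (4,3,7) with a≤c, −a<b≤a
reduced forms (4, 3, 7) vs (4, 3, 7) ⇒ equivalent

yes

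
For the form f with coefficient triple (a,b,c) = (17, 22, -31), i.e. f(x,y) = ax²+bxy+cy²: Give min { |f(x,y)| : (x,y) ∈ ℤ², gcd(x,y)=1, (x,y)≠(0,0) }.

river: ρ → (-31,40,8)
river: ρ → (8,40,-31)
river: ρ → (-31,22,17)
river: ρ → (17,46,-7)
river: ρ → (-7,38,41)
river: ρ → (41,44,-4)
river: ρ → (-4,44,41)
river: ρ → (41,38,-7)
river: ρ → (-7,46,17)
river: ρ → (17,22,-31)
closes: descent 0, river 10
min |a| on river = 4

4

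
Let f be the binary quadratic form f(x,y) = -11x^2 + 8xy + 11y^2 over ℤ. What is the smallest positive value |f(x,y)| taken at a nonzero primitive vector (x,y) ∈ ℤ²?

river: ρ → (11,14,-8)
river: ρ → (-8,18,7)
river: ρ → (7,10,-16)
river: ρ → (-16,22,1)
river: ρ → (1,22,-16)
river: ρ → (-16,10,7)
river: ρ → (7,18,-8)
river: ρ → (-8,14,11)
river: ρ → (11,8,-11)
river: ρ → (-11,14,8)
river: ρ → (8,18,-7)
river: ρ → (-7,10,16)
river: ρ → (16,22,-1)
river: ρ → (-1,22,16)
river: ρ → (16,10,-7)
river: ρ → (-7,18,8)
river: ρ → (8,14,-11)
river: ρ → (-11,8,11)
closes: descent 0, river 18
min |a| on river = 1

1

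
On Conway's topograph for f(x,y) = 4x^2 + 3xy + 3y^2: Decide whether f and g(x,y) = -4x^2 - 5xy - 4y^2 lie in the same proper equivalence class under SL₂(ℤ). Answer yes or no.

D₁ = -39, D₂ = -39
f: flip: (4,3,3)→(3,-3,4)
f: translate: b→3 (≡-3 mod 6), so (3,-3,4)→(3,3,4)
f: reduced (well bottom): (3,3,4) with a≤c, −a<b≤a
g is negative-definite; reduce −g:
−g: translate: b→-3 (≡5 mod 8), so (4,5,4)→(4,-3,3)
−g: flip: (4,-3,3)→(3,3,4)
−g: reduced (well bottom): (3,3,4) with a≤c, −a<b≤a
flip sign back: reduced form of g is (-3,-3,-4)
reduced forms (3, 3, 4) vs (-3, -3, -4) ⇒ inequivalent

no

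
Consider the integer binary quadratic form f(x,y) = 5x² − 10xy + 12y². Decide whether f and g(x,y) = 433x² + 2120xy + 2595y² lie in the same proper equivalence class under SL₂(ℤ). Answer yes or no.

D₁ = -140, D₂ = -140
f: translate: b→0 (≡-10 mod 10), so (5,-10,12)→(5,0,7)
f: reduced (well bottom): (5,0,7) with a≤c, −a<b≤a
g: translate: b→388 (≡2120 mod 866), so (433,2120,2595)→(433,388,87)
g: flip: (433,388,87)→(87,-388,433)
g: translate: b→-40 (≡-388 mod 174), so (87,-388,433)→(87,-40,5)
g: flip: (87,-40,5)→(5,40,87)
g: translate: b→0 (≡40 mod 10), so (5,40,87)→(5,0,7)
g: reduced (well bottom): (5,0,7) with a≤c, −a<b≤a
reduced forms (5, 0, 7) vs (5, 0, 7) ⇒ equivalent

yes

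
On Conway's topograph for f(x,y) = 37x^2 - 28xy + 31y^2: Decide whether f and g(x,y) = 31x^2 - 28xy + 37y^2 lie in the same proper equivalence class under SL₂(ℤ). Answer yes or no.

D₁ = -3804, D₂ = -3804
f: flip: (37,-28,31)→(31,28,37)
f: reduced (well bottom): (31,28,37) with a≤c, −a<b≤a
g: reduced (well bottom): (31,-28,37) with a≤c, −a<b≤a
reduced forms (31, 28, 37) vs (31, -28, 37) ⇒ inequivalent

no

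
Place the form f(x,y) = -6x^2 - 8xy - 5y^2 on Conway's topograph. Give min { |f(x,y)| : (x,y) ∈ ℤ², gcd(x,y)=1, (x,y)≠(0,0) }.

translate: b→-4 (≡8 mod 12), so (6,8,5)→(6,-4,3)
flip: (6,-4,3)→(3,4,6)
translate: b→-2 (≡4 mod 6), so (3,4,6)→(3,-2,5)
reduced (well bottom): (3,-2,5) with a≤c, −a<b≤a
well minimum |f| = |-3| = 3 (negative-definite)

3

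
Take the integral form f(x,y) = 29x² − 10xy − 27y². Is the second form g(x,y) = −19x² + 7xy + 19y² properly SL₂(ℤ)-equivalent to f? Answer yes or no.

D₁ = 3232, D₂ = 1493
discriminants differ ⇒ not SL₂(ℤ)-equivalent

no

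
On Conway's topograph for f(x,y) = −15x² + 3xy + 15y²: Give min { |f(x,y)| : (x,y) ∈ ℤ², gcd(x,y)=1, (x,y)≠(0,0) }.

river: ρ → (15,27,-3)
river: ρ → (-3,27,15)
river: ρ → (15,3,-15)
river: ρ → (-15,27,3)
river: ρ → (3,27,-15)
river: ρ → (-15,3,15)
closes: descent 0, river 6
min |a| on river = 3

3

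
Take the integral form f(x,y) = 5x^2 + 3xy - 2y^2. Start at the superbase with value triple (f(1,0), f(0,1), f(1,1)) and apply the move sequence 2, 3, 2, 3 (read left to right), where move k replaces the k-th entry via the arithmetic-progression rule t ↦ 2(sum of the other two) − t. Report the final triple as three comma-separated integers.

start (5,-2,6) = (f(1,0),f(0,1),f(1,1))
replace slot 2: 2·(5+6) − (-2) = 24 → (5,24,6)
replace slot 3: 2·(5+24) − 6 = 52 → (5,24,52)
replace slot 2: 2·(5+52) − 24 = 90 → (5,90,52)
replace slot 3: 2·(5+90) − 52 = 138 → (5,90,138)

5,90,138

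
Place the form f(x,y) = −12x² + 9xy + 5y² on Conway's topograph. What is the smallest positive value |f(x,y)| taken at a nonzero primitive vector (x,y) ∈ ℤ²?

river: ρ → (5,11,-10)
river: ρ → (-10,9,6)
river: ρ → (6,15,-4)
river: ρ → (-4,17,2)
river: ρ → (2,15,-12)
river: ρ → (-12,9,5)
closes: descent 0, river 6
min |a| on river = 2

2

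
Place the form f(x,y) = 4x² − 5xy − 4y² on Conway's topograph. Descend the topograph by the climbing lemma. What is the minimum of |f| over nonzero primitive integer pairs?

descent: ρ → (-4,5,4)  [lands on river]
river: ρ → (4,3,-5)
river: ρ → (-5,7,2)
river: ρ → (2,9,-1)
river: ρ → (-1,9,2)
river: ρ → (2,7,-5)
river: ρ → (-5,3,4)
river: ρ → (4,5,-4)
river: ρ → (-4,3,5)
river: ρ → (5,7,-2)
river: ρ → (-2,9,1)
river: ρ → (1,9,-2)
river: ρ → (-2,7,5)
river: ρ → (5,3,-4)
closes: descent 1, river 14
min |a| on river = 1

1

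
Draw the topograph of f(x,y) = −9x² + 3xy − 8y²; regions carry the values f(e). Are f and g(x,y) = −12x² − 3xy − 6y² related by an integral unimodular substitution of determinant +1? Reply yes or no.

D₁ = -279, D₂ = -279
f is negative-definite; reduce −f:
−f: flip: (9,-3,8)→(8,3,9)
−f: reduced (well bottom): (8,3,9) with a≤c, −a<b≤a
flip sign back: reduced form of f is (-8,-3,-9)
g is negative-definite; reduce −g:
−g: flip: (12,3,6)→(6,-3,12)
−g: reduced (well bottom): (6,-3,12) with a≤c, −a<b≤a
flip sign back: reduced form of g is (-6,3,-12)
reduced forms (-8, -3, -9) vs (-6, 3, -12) ⇒ inequivalent

no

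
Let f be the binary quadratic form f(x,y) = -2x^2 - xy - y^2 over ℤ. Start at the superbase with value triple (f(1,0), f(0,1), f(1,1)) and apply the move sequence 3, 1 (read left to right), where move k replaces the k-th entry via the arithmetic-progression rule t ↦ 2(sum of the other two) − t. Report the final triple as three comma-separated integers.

start (-2,-1,-4) = (f(1,0),f(0,1),f(1,1))
replace slot 3: 2·((-2)+(-1)) − (-4) = -2 → (-2,-1,-2)
replace slot 1: 2·((-1)+(-2)) − (-2) = -4 → (-4,-1,-2)

-4,-1,-2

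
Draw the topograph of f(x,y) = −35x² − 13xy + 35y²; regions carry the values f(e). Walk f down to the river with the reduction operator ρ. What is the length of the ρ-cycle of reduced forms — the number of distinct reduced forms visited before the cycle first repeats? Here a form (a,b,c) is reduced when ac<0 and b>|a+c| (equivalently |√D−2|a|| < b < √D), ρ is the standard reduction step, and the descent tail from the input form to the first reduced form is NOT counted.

D = 5069, ⌊√D⌋ = 71
descent: ρ → (35,13,-35)  [lands on river]
river: ρ → (-35,57,13)
river: ρ → (13,47,-55)
river: ρ → (-55,63,5)
river: ρ → (5,67,-29)
river: ρ → (-29,49,23)
river: ρ → (23,43,-35)
river: ρ → (-35,27,31)
river: ρ → (31,35,-31)
river: ρ → (-31,27,35)
river: ρ → (35,43,-23)
river: ρ → (-23,49,29)
river: ρ → (29,67,-5)
river: ρ → (-5,63,55)
river: ρ → (55,47,-13)
river: ρ → (-13,57,35)
ρ-cycle length = 16 (tail of 1 descent step not counted)

16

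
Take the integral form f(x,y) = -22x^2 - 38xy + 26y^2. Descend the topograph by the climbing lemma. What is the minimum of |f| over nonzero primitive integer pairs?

descent: ρ → (26,38,-22)  [lands on river]
river: ρ → (-22,50,14)
river: ρ → (14,34,-46)
river: ρ → (-46,58,2)
river: ρ → (2,58,-46)
river: ρ → (-46,34,14)
river: ρ → (14,50,-22)
river: ρ → (-22,38,26)
river: ρ → (26,14,-34)
river: ρ → (-34,54,6)
river: ρ → (6,54,-34)
river: ρ → (-34,14,26)
closes: descent 1, river 12
min |a| on river = 2

2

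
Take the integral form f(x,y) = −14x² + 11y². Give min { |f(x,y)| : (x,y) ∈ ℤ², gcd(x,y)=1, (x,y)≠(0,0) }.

descent: ρ → (11,22,-3)  [lands on river]
river: ρ → (-3,20,18)
river: ρ → (18,16,-5)
river: ρ → (-5,24,2)
river: ρ → (2,24,-5)
river: ρ → (-5,16,18)
river: ρ → (18,20,-3)
river: ρ → (-3,22,11)
closes: descent 1, river 8
min |a| on river = 2

2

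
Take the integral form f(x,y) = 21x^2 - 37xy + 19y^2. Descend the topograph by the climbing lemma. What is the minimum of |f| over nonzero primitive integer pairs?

translate: b→5 (≡-37 mod 42), so (21,-37,19)→(21,5,3)
flip: (21,5,3)→(3,-5,21)
translate: b→1 (≡-5 mod 6), so (3,-5,21)→(3,1,19)
reduced (well bottom): (3,1,19) with a≤c, −a<b≤a
well minimum = a = 3

3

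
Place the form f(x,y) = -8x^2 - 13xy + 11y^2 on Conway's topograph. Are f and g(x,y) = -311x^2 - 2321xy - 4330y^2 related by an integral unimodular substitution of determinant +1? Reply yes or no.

D₁ = 521, D₂ = 521
river cycle of f (length 34): (11, 13, -8), (-8, 19, 5), (5, 21, -4), (-4, 19, 10), (10, 21, -2), (-2, 19, 20), (20, 21, -1), (-1, 21, 20), (20, 19, -2), (-2, 21, 10), … (24 more)
river cycle of g (length 34): (5, 21, -4), (-4, 19, 10), (10, 21, -2), (-2, 19, 20), (20, 21, -1), (-1, 21, 20), (20, 19, -2), (-2, 21, 10), (10, 19, -4), (-4, 21, 5), … (24 more)
cycles coincide ⇒ equivalent

yes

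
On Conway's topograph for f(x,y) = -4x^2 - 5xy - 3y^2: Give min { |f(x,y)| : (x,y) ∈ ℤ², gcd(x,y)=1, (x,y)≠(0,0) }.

translate: b→-3 (≡5 mod 8), so (4,5,3)→(4,-3,2)
flip: (4,-3,2)→(2,3,4)
translate: b→-1 (≡3 mod 4), so (2,3,4)→(2,-1,3)
reduced (well bottom): (2,-1,3) with a≤c, −a<b≤a
well minimum |f| = |-2| = 2 (negative-definite)

2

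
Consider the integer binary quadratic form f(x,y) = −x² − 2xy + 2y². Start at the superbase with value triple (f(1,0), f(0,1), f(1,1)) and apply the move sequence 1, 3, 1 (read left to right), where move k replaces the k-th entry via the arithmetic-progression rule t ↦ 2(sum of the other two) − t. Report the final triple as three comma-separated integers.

start (-1,2,-1) = (f(1,0),f(0,1),f(1,1))
replace slot 1: 2·(2+(-1)) − (-1) = 3 → (3,2,-1)
replace slot 3: 2·(3+2) − (-1) = 11 → (3,2,11)
replace slot 1: 2·(2+11) − 3 = 23 → (23,2,11)

23,2,11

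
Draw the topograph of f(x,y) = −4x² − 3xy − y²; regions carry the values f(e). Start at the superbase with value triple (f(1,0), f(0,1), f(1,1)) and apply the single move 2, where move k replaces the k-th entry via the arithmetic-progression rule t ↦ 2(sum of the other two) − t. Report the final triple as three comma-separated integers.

start (-4,-1,-8) = (f(1,0),f(0,1),f(1,1))
replace slot 2: 2·((-4)+(-8)) − (-1) = -23 → (-4,-23,-8)

-4,-23,-8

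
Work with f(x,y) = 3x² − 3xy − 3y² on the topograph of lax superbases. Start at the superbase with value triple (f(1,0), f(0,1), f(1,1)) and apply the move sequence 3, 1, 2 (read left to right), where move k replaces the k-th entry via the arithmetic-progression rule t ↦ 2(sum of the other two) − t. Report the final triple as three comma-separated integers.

start (3,-3,-3) = (f(1,0),f(0,1),f(1,1))
replace slot 3: 2·(3+(-3)) − (-3) = 3 → (3,-3,3)
replace slot 1: 2·((-3)+3) − 3 = -3 → (-3,-3,3)
replace slot 2: 2·((-3)+3) − (-3) = 3 → (-3,3,3)

-3,3,3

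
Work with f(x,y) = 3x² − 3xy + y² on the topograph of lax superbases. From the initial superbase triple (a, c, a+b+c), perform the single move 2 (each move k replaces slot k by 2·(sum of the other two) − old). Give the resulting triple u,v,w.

start (3,1,1) = (f(1,0),f(0,1),f(1,1))
replace slot 2: 2·(3+1) − 1 = 7 → (3,7,1)

3,7,1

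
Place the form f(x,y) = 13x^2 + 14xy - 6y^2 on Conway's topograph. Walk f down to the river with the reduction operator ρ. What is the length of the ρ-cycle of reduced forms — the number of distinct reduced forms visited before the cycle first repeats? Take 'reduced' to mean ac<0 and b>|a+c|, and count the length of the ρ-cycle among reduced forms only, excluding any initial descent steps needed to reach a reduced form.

D = 508, ⌊√D⌋ = 22
river: ρ → (-6,22,1)
river: ρ → (1,22,-6)
river: ρ → (-6,14,13)
river: ρ → (13,12,-7)
river: ρ → (-7,16,9)
river: ρ → (9,20,-3)
river: ρ → (-3,22,2)
river: ρ → (2,22,-3)
river: ρ → (-3,20,9)
river: ρ → (9,16,-7)
river: ρ → (-7,12,13)
river: ρ → (13,14,-6)
ρ-cycle length = 12 (tail of 0 descent steps not counted)

12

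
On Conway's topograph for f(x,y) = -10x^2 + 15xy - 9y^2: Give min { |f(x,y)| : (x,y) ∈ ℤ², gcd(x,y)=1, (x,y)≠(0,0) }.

translate: b→5 (≡-15 mod 20), so (10,-15,9)→(10,5,4)
flip: (10,5,4)→(4,-5,10)
translate: b→3 (≡-5 mod 8), so (4,-5,10)→(4,3,9)
reduced (well bottom): (4,3,9) with a≤c, −a<b≤a
well minimum |f| = |-4| = 4 (negative-definite)

4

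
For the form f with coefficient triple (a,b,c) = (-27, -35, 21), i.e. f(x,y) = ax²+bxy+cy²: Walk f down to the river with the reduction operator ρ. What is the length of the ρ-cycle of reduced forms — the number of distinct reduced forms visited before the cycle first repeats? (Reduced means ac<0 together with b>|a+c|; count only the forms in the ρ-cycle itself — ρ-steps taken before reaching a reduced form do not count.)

D = 3493, ⌊√D⌋ = 59
descent: ρ → (21,35,-27)  [lands on river]
river: ρ → (-27,19,29)
river: ρ → (29,39,-17)
river: ρ → (-17,29,39)
river: ρ → (39,49,-7)
river: ρ → (-7,49,39)
river: ρ → (39,29,-17)
river: ρ → (-17,39,29)
river: ρ → (29,19,-27)
river: ρ → (-27,35,21)
river: ρ → (21,49,-13)
river: ρ → (-13,55,9)
river: ρ → (9,53,-19)
river: ρ → (-19,23,39)
river: ρ → (39,55,-3)
river: ρ → (-3,59,1)
river: ρ → (1,59,-3)
river: ρ → (-3,55,39)
river: ρ → (39,23,-19)
river: ρ → (-19,53,9)
river: ρ → (9,55,-13)
river: ρ → (-13,49,21)
ρ-cycle length = 22 (tail of 1 descent step not counted)

22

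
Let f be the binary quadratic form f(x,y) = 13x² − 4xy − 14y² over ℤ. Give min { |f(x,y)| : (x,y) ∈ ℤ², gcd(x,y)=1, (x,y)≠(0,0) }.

descent: ρ → (-14,4,13)  [lands on river]
river: ρ → (13,22,-5)
river: ρ → (-5,18,21)
river: ρ → (21,24,-2)
river: ρ → (-2,24,21)
river: ρ → (21,18,-5)
river: ρ → (-5,22,13)
river: ρ → (13,4,-14)
river: ρ → (-14,24,3)
river: ρ → (3,24,-14)
closes: descent 1, river 10
min |a| on river = 2

2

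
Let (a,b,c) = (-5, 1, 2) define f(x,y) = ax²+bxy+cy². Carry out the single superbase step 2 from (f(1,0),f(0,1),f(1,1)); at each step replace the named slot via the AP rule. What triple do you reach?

start (-5,2,-2) = (f(1,0),f(0,1),f(1,1))
replace slot 2: 2·((-5)+(-2)) − 2 = -16 → (-5,-16,-2)

-5,-16,-2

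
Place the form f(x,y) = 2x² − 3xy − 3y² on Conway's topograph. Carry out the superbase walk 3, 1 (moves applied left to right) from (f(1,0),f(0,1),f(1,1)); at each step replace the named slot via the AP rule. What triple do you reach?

start (2,-3,-4) = (f(1,0),f(0,1),f(1,1))
replace slot 3: 2·(2+(-3)) − (-4) = 2 → (2,-3,2)
replace slot 1: 2·((-3)+2) − 2 = -4 → (-4,-3,2)

-4,-3,2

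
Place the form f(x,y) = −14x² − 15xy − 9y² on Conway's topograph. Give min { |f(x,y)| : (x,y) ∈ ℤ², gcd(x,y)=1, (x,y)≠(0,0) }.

translate: b→-13 (≡15 mod 28), so (14,15,9)→(14,-13,8)
flip: (14,-13,8)→(8,13,14)
translate: b→-3 (≡13 mod 16), so (8,13,14)→(8,-3,9)
reduced (well bottom): (8,-3,9) with a≤c, −a<b≤a
well minimum |f| = |-8| = 8 (negative-definite)

8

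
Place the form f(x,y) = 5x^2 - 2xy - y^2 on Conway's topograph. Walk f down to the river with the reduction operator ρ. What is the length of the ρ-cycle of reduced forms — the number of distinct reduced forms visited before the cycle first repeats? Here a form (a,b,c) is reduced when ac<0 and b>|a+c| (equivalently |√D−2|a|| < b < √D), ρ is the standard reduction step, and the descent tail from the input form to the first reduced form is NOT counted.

D = 24, ⌊√D⌋ = 4
descent: ρ → (-1,4,2)  [lands on river]
river: ρ → (2,4,-1)
ρ-cycle length = 2 (tail of 1 descent step not counted)

2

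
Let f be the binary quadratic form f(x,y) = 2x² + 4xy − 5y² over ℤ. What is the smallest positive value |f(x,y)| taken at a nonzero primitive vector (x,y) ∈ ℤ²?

river: ρ → (-5,6,1)
river: ρ → (1,6,-5)
river: ρ → (-5,4,2)
river: ρ → (2,4,-5)
closes: descent 0, river 4
min |a| on river = 1

1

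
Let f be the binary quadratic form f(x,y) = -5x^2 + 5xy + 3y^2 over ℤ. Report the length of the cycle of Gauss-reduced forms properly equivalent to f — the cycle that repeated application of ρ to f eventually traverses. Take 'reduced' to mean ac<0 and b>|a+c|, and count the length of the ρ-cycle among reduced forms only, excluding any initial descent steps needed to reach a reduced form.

D = 85, ⌊√D⌋ = 9
river: ρ → (3,7,-3)
river: ρ → (-3,5,5)
river: ρ → (5,5,-3)
river: ρ → (-3,7,3)
river: ρ → (3,5,-5)
river: ρ → (-5,5,3)
ρ-cycle length = 6 (tail of 0 descent steps not counted)

6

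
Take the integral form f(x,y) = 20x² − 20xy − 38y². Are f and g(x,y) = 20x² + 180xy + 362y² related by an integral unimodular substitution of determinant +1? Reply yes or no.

D₁ = 3440, D₂ = 3440
river cycle of f (length 4): (-38, 20, 20), (20, 20, -38), (-38, 56, 2), (2, 56, -38)
river cycle of g (length 4): (20, 20, -38), (-38, 56, 2), (2, 56, -38), (-38, 20, 20)
cycles coincide ⇒ equivalent

yes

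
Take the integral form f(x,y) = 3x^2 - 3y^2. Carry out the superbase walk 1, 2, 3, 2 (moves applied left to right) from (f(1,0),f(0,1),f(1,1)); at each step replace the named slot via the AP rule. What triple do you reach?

start (3,-3,0) = (f(1,0),f(0,1),f(1,1))
replace slot 1: 2·((-3)+0) − 3 = -9 → (-9,-3,0)
replace slot 2: 2·((-9)+0) − (-3) = -15 → (-9,-15,0)
replace slot 3: 2·((-9)+(-15)) − 0 = -48 → (-9,-15,-48)
replace slot 2: 2·((-9)+(-48)) − (-15) = -99 → (-9,-99,-48)

-9,-99,-48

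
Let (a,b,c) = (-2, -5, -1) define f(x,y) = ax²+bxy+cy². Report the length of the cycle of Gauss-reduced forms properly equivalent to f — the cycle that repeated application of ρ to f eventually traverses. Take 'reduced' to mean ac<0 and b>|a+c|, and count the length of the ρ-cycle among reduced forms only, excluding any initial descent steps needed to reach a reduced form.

D = 17, ⌊√D⌋ = 4
descent: ρ → (-1,3,2)  [lands on river]
river: ρ → (2,1,-2)
river: ρ → (-2,3,1)
river: ρ → (1,3,-2)
river: ρ → (-2,1,2)
river: ρ → (2,3,-1)
ρ-cycle length = 6 (tail of 1 descent step not counted)

6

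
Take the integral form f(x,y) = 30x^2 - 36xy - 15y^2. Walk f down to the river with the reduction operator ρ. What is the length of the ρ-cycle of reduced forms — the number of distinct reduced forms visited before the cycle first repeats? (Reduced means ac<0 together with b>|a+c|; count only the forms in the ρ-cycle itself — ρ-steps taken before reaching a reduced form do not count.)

D = 3096, ⌊√D⌋ = 55
descent: ρ → (-15,36,30)  [lands on river]
river: ρ → (30,24,-21)
river: ρ → (-21,18,33)
river: ρ → (33,48,-6)
river: ρ → (-6,48,33)
river: ρ → (33,18,-21)
river: ρ → (-21,24,30)
river: ρ → (30,36,-15)
river: ρ → (-15,54,3)
river: ρ → (3,54,-15)
ρ-cycle length = 10 (tail of 1 descent step not counted)

10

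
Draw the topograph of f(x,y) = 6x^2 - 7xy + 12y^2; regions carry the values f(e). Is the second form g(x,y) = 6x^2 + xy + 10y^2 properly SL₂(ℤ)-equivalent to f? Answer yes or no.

D₁ = -239, D₂ = -239
f: translate: b→5 (≡-7 mod 12), so (6,-7,12)→(6,5,11)
f: reduced (well bottom): (6,5,11) with a≤c, −a<b≤a
g: reduced (well bottom): (6,1,10) with a≤c, −a<b≤a
reduced forms (6, 5, 11) vs (6, 1, 10) ⇒ inequivalent

no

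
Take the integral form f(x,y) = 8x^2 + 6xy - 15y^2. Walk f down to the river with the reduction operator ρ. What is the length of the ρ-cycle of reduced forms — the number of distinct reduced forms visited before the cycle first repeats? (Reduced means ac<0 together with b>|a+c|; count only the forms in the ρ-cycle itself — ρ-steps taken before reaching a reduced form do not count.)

D = 516, ⌊√D⌋ = 22
descent: ρ → (-15,-6,8)
descent: ρ → (8,22,-1)  [lands on river]
river: ρ → (-1,22,8)
river: ρ → (8,10,-13)
river: ρ → (-13,16,5)
river: ρ → (5,14,-16)
river: ρ → (-16,18,3)
river: ρ → (3,18,-16)
river: ρ → (-16,14,5)
river: ρ → (5,16,-13)
river: ρ → (-13,10,8)
ρ-cycle length = 10 (tail of 2 descent steps not counted)

10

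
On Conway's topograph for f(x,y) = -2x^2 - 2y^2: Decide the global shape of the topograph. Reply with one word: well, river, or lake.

D = b²−4ac = 0² − 4·(-2)·(-2) = -16
D < 0 ⇒ definite ⇒ every region one sign ⇒ single well

well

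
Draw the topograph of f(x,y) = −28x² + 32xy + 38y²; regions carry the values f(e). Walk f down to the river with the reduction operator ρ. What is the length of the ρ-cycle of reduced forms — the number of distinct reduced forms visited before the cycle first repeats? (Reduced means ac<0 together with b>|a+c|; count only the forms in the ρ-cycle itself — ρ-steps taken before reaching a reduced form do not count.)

D = 5280, ⌊√D⌋ = 72
river: ρ → (38,44,-22)
river: ρ → (-22,44,38)
river: ρ → (38,32,-28)
river: ρ → (-28,24,42)
river: ρ → (42,60,-10)
river: ρ → (-10,60,42)
river: ρ → (42,24,-28)
river: ρ → (-28,32,38)
ρ-cycle length = 8 (tail of 0 descent steps not counted)

8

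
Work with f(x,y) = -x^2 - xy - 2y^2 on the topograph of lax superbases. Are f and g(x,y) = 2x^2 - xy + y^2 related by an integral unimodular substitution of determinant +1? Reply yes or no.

D₁ = -7, D₂ = -7
f is negative-definite; reduce −f:
−f: reduced (well bottom): (1,1,2) with a≤c, −a<b≤a
flip sign back: reduced form of f is (-1,-1,-2)
g: flip: (2,-1,1)→(1,1,2)
g: reduced (well bottom): (1,1,2) with a≤c, −a<b≤a
reduced forms (-1, -1, -2) vs (1, 1, 2) ⇒ inequivalent

no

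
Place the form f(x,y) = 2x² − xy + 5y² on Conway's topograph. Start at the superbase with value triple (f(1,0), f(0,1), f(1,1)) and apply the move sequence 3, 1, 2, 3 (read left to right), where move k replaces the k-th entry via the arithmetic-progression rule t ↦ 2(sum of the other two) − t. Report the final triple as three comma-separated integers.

start (2,5,6) = (f(1,0),f(0,1),f(1,1))
replace slot 3: 2·(2+5) − 6 = 8 → (2,5,8)
replace slot 1: 2·(5+8) − 2 = 24 → (24,5,8)
replace slot 2: 2·(24+8) − 5 = 59 → (24,59,8)
replace slot 3: 2·(24+59) − 8 = 158 → (24,59,158)

24,59,158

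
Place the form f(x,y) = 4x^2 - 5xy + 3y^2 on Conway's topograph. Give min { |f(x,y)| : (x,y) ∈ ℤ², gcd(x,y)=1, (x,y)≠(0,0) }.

translate: b→3 (≡-5 mod 8), so (4,-5,3)→(4,3,2)
flip: (4,3,2)→(2,-3,4)
translate: b→1 (≡-3 mod 4), so (2,-3,4)→(2,1,3)
reduced (well bottom): (2,1,3) with a≤c, −a<b≤a
well minimum = a = 2

2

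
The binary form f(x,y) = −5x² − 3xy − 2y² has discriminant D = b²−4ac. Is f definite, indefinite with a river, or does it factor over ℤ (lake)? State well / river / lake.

D = b²−4ac = (-3)² − 4·(-5)·(-2) = -31
D < 0 ⇒ definite ⇒ every region one sign ⇒ single well

well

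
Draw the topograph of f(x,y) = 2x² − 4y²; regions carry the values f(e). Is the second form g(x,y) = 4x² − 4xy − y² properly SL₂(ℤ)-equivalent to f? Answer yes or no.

D₁ = 32, D₂ = 32
river cycle of f (length 2): (2, 4, -2), (-2, 4, 2)
river cycle of g (length 2): (-1, 4, 4), (4, 4, -1)
cycles differ ⇒ inequivalent

no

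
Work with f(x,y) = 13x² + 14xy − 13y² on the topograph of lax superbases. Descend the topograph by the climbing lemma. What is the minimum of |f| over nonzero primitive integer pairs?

river: ρ → (-13,12,14)
river: ρ → (14,16,-11)
river: ρ → (-11,28,2)
river: ρ → (2,28,-11)
river: ρ → (-11,16,14)
river: ρ → (14,12,-13)
river: ρ → (-13,14,13)
river: ρ → (13,12,-14)
river: ρ → (-14,16,11)
river: ρ → (11,28,-2)
river: ρ → (-2,28,11)
river: ρ → (11,16,-14)
river: ρ → (-14,12,13)
river: ρ → (13,14,-13)
closes: descent 0, river 14
min |a| on river = 2

2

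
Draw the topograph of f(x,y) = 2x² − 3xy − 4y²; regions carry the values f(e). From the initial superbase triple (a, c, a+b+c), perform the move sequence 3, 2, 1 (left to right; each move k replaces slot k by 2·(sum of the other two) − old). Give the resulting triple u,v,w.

start (2,-4,-5) = (f(1,0),f(0,1),f(1,1))
replace slot 3: 2·(2+(-4)) − (-5) = 1 → (2,-4,1)
replace slot 2: 2·(2+1) − (-4) = 10 → (2,10,1)
replace slot 1: 2·(10+1) − 2 = 20 → (20,10,1)

20,10,1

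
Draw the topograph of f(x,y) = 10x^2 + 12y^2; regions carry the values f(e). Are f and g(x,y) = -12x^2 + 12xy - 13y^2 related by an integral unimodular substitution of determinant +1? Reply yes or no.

D₁ = -480, D₂ = -480
f: reduced (well bottom): (10,0,12) with a≤c, −a<b≤a
g is negative-definite; reduce −g:
−g: translate: b→12 (≡-12 mod 24), so (12,-12,13)→(12,12,13)
−g: reduced (well bottom): (12,12,13) with a≤c, −a<b≤a
flip sign back: reduced form of g is (-12,-12,-13)
reduced forms (10, 0, 12) vs (-12, -12, -13) ⇒ inequivalent

no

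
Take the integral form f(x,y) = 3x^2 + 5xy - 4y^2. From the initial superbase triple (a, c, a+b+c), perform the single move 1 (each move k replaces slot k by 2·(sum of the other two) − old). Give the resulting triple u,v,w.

start (3,-4,4) = (f(1,0),f(0,1),f(1,1))
replace slot 1: 2·((-4)+4) − 3 = -3 → (-3,-4,4)

-3,-4,4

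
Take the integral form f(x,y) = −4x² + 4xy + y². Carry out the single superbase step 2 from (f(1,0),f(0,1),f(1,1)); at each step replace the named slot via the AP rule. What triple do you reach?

start (-4,1,1) = (f(1,0),f(0,1),f(1,1))
replace slot 2: 2·((-4)+1) − 1 = -7 → (-4,-7,1)

-4,-7,1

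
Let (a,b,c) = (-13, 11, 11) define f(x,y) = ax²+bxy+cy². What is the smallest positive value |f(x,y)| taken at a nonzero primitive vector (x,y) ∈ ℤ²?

river: ρ → (11,11,-13)
river: ρ → (-13,15,9)
river: ρ → (9,21,-7)
river: ρ → (-7,21,9)
river: ρ → (9,15,-13)
river: ρ → (-13,11,11)
closes: descent 0, river 6
min |a| on river = 7

7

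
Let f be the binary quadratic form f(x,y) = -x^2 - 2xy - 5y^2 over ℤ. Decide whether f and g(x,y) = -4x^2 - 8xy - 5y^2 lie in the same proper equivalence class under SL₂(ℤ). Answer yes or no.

D₁ = -16, D₂ = -16
f is negative-definite; reduce −f:
−f: translate: b→0 (≡2 mod 2), so (1,2,5)→(1,0,4)
−f: reduced (well bottom): (1,0,4) with a≤c, −a<b≤a
flip sign back: reduced form of f is (-1,0,-4)
g is negative-definite; reduce −g:
−g: translate: b→0 (≡8 mod 8), so (4,8,5)→(4,0,1)
−g: flip: (4,0,1)→(1,0,4)
−g: reduced (well bottom): (1,0,4) with a≤c, −a<b≤a
flip sign back: reduced form of g is (-1,0,-4)
reduced forms (-1, 0, -4) vs (-1, 0, -4) ⇒ equivalent

yes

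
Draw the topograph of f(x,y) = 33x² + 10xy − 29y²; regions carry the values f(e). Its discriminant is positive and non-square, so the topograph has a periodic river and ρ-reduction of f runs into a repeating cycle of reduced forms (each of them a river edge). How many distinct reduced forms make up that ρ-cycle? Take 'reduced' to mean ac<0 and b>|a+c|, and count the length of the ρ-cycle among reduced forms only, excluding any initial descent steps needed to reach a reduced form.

D = 3928, ⌊√D⌋ = 62
river: ρ → (-29,48,14)
river: ρ → (14,36,-47)
river: ρ → (-47,58,3)
river: ρ → (3,62,-7)
river: ρ → (-7,50,51)
river: ρ → (51,52,-6)
river: ρ → (-6,56,33)
river: ρ → (33,10,-29)
ρ-cycle length = 8 (tail of 0 descent steps not counted)

8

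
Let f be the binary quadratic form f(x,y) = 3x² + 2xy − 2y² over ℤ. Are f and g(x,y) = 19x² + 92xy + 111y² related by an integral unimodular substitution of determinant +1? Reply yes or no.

D₁ = 28, D₂ = 28
river cycle of f (length 4): (-2, 2, 3), (3, 4, -1), (-1, 4, 3), (3, 2, -2)
river cycle of g (length 4): (3, 2, -2), (-2, 2, 3), (3, 4, -1), (-1, 4, 3)
cycles coincide ⇒ equivalent

yes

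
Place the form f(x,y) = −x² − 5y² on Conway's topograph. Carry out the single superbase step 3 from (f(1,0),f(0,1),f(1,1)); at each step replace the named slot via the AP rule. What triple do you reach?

start (-1,-5,-6) = (f(1,0),f(0,1),f(1,1))
replace slot 3: 2·((-1)+(-5)) − (-6) = -6 → (-1,-5,-6)

-1,-5,-6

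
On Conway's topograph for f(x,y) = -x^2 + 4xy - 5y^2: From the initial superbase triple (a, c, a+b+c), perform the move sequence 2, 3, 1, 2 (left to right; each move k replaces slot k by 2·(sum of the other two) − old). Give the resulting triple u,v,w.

start (-1,-5,-2) = (f(1,0),f(0,1),f(1,1))
replace slot 2: 2·((-1)+(-2)) − (-5) = -1 → (-1,-1,-2)
replace slot 3: 2·((-1)+(-1)) − (-2) = -2 → (-1,-1,-2)
replace slot 1: 2·((-1)+(-2)) − (-1) = -5 → (-5,-1,-2)
replace slot 2: 2·((-5)+(-2)) − (-1) = -13 → (-5,-13,-2)

-5,-13,-2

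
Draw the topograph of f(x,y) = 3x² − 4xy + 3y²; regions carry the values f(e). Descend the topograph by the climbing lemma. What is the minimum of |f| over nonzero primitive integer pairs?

translate: b→2 (≡-4 mod 6), so (3,-4,3)→(3,2,2)
flip: (3,2,2)→(2,-2,3)
translate: b→2 (≡-2 mod 4), so (2,-2,3)→(2,2,3)
reduced (well bottom): (2,2,3) with a≤c, −a<b≤a
well minimum = a = 2

2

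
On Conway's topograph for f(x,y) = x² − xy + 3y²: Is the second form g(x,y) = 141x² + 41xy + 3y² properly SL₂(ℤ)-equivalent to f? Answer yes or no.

D₁ = -11, D₂ = -11
f: translate: b→1 (≡-1 mod 2), so (1,-1,3)→(1,1,3)
f: reduced (well bottom): (1,1,3) with a≤c, −a<b≤a
g: flip: (141,41,3)→(3,-41,141)
g: translate: b→1 (≡-41 mod 6), so (3,-41,141)→(3,1,1)
g: flip: (3,1,1)→(1,-1,3)
g: translate: b→1 (≡-1 mod 2), so (1,-1,3)→(1,1,3)
g: reduced (well bottom): (1,1,3) with a≤c, −a<b≤a
reduced forms (1, 1, 3) vs (1, 1, 3) ⇒ equivalent

yes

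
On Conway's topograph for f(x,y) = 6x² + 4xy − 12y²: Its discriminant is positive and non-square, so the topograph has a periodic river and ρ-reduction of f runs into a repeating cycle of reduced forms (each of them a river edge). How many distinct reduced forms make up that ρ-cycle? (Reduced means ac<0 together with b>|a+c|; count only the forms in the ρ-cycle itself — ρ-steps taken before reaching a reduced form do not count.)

D = 304, ⌊√D⌋ = 17
descent: ρ → (-12,-4,6)
descent: ρ → (6,16,-2)  [lands on river]
river: ρ → (-2,16,6)
river: ρ → (6,8,-10)
river: ρ → (-10,12,4)
river: ρ → (4,12,-10)
river: ρ → (-10,8,6)
ρ-cycle length = 6 (tail of 2 descent steps not counted)

6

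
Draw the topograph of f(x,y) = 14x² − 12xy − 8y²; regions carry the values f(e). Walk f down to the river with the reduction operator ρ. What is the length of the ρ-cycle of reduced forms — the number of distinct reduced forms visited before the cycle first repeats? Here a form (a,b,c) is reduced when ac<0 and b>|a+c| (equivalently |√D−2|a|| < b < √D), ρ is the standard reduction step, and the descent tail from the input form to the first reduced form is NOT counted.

D = 592, ⌊√D⌋ = 24
descent: ρ → (-8,12,14)  [lands on river]
river: ρ → (14,16,-6)
river: ρ → (-6,20,8)
river: ρ → (8,12,-14)
river: ρ → (-14,16,6)
river: ρ → (6,20,-8)
ρ-cycle length = 6 (tail of 1 descent step not counted)

6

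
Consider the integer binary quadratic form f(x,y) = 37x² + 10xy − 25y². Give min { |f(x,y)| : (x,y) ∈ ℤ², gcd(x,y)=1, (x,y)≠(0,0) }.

descent: ρ → (-25,40,22)  [lands on river]
river: ρ → (22,48,-17)
river: ρ → (-17,54,13)
river: ρ → (13,50,-25)
river: ρ → (-25,50,13)
river: ρ → (13,54,-17)
river: ρ → (-17,48,22)
river: ρ → (22,40,-25)
river: ρ → (-25,60,2)
river: ρ → (2,60,-25)
closes: descent 1, river 10
min |a| on river = 2

2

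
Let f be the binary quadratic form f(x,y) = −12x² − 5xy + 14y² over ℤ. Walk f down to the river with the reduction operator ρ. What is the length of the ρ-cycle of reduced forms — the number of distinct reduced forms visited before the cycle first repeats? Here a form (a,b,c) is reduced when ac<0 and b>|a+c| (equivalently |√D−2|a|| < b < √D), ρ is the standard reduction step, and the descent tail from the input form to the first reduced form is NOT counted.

D = 697, ⌊√D⌋ = 26
descent: ρ → (14,5,-12)  [lands on river]
river: ρ → (-12,19,7)
river: ρ → (7,23,-6)
river: ρ → (-6,25,3)
river: ρ → (3,23,-14)
river: ρ → (-14,5,12)
river: ρ → (12,19,-7)
river: ρ → (-7,23,6)
river: ρ → (6,25,-3)
river: ρ → (-3,23,14)
ρ-cycle length = 10 (tail of 1 descent step not counted)

10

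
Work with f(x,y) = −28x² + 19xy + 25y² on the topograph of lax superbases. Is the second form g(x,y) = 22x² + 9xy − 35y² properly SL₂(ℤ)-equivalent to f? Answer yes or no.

D₁ = 3161, D₂ = 3161
river cycle of f (length 34): (25, 31, -22), (-22, 13, 34), (34, 55, -1), (-1, 55, 34), (34, 13, -22), (-22, 31, 25), (25, 19, -28), (-28, 37, 16), (16, 27, -38), (-38, 49, 5), … (24 more)
river cycle of g (length 30): (22, 53, -4), (-4, 51, 35), (35, 19, -20), (-20, 21, 34), (34, 47, -7), (-7, 51, 20), (20, 29, -29), (-29, 29, 20), (20, 51, -7), (-7, 47, 34), … (20 more)
cycles differ ⇒ inequivalent

no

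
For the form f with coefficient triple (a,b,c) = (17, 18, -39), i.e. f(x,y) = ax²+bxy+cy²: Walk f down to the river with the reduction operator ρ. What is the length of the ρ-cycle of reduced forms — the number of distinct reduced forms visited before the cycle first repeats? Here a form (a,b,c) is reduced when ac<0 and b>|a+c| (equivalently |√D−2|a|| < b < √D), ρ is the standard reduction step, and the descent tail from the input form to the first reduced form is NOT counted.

D = 2976, ⌊√D⌋ = 54
descent: ρ → (-39,-18,17)
descent: ρ → (17,52,-4)  [lands on river]
river: ρ → (-4,52,17)
river: ρ → (17,50,-7)
river: ρ → (-7,48,24)
river: ρ → (24,48,-7)
river: ρ → (-7,50,17)
ρ-cycle length = 6 (tail of 2 descent steps not counted)

6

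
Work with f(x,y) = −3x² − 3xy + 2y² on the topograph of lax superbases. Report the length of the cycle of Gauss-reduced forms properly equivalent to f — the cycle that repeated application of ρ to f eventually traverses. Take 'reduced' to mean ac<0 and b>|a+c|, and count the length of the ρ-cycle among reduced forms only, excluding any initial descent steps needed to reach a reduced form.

D = 33, ⌊√D⌋ = 5
descent: ρ → (2,3,-3)  [lands on river]
river: ρ → (-3,3,2)
river: ρ → (2,5,-1)
river: ρ → (-1,5,2)
ρ-cycle length = 4 (tail of 1 descent step not counted)

4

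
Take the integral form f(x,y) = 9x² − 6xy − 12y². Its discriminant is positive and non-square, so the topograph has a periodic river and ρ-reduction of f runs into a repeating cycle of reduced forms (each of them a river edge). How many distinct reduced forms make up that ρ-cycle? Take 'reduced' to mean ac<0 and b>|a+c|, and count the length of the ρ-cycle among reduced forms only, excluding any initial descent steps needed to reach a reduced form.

D = 468, ⌊√D⌋ = 21
descent: ρ → (-12,6,9)  [lands on river]
river: ρ → (9,12,-9)
river: ρ → (-9,6,12)
river: ρ → (12,18,-3)
river: ρ → (-3,18,12)
river: ρ → (12,6,-9)
river: ρ → (-9,12,9)
river: ρ → (9,6,-12)
river: ρ → (-12,18,3)
river: ρ → (3,18,-12)
ρ-cycle length = 10 (tail of 1 descent step not counted)

10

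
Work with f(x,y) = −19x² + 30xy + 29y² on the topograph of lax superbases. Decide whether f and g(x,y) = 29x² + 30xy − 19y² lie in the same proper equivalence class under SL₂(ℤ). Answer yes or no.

D₁ = 3104, D₂ = 3104
river cycle of f (length 6): (29, 28, -20), (-20, 52, 5), (5, 48, -40), (-40, 32, 13), (13, 46, -19), (-19, 30, 29)
river cycle of g (length 6): (-19, 46, 13), (13, 32, -40), (-40, 48, 5), (5, 52, -20), (-20, 28, 29), (29, 30, -19)
cycles differ ⇒ inequivalent

no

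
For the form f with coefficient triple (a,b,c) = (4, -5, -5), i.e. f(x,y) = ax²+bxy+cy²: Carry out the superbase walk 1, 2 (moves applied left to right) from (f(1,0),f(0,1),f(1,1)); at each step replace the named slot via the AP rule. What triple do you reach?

start (4,-5,-6) = (f(1,0),f(0,1),f(1,1))
replace slot 1: 2·((-5)+(-6)) − 4 = -26 → (-26,-5,-6)
replace slot 2: 2·((-26)+(-6)) − (-5) = -59 → (-26,-59,-6)

-26,-59,-6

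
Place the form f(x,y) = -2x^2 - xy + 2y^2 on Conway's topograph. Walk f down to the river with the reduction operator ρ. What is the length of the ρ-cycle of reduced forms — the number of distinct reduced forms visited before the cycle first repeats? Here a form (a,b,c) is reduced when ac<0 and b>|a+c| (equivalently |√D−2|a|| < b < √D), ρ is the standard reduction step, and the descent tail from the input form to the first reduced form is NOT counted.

D = 17, ⌊√D⌋ = 4
descent: ρ → (2,1,-2)  [lands on river]
river: ρ → (-2,3,1)
river: ρ → (1,3,-2)
river: ρ → (-2,1,2)
river: ρ → (2,3,-1)
river: ρ → (-1,3,2)
ρ-cycle length = 6 (tail of 1 descent step not counted)

6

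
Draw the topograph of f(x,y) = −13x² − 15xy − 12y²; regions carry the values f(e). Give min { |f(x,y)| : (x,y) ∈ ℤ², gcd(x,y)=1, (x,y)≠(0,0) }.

translate: b→-11 (≡15 mod 26), so (13,15,12)→(13,-11,10)
flip: (13,-11,10)→(10,11,13)
translate: b→-9 (≡11 mod 20), so (10,11,13)→(10,-9,12)
reduced (well bottom): (10,-9,12) with a≤c, −a<b≤a
well minimum |f| = |-10| = 10 (negative-definite)

10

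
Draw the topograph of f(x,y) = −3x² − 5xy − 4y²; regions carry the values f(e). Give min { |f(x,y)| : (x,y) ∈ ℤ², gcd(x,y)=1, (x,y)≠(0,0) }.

translate: b→-1 (≡5 mod 6), so (3,5,4)→(3,-1,2)
flip: (3,-1,2)→(2,1,3)
reduced (well bottom): (2,1,3) with a≤c, −a<b≤a
well minimum |f| = |-2| = 2 (negative-definite)

2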